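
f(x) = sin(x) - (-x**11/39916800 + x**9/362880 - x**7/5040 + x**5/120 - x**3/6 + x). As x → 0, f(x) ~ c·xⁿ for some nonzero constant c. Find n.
13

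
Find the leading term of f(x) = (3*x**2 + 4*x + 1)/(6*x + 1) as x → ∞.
x/2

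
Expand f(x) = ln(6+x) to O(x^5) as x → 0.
log(6) + x/6 - x**2/72 + x**3/648 - x**4/5184 + O(x**5)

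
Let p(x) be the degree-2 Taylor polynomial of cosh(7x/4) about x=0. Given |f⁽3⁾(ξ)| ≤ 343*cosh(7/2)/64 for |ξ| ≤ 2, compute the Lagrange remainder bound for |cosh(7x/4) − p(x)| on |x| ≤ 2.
343*cosh(7/2)/48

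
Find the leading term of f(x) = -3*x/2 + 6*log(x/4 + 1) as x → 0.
-3*x**2/16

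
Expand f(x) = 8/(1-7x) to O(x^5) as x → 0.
8 + 56*x + 392*x**2 + 2744*x**3 + 19208*x**4 + O(x**5)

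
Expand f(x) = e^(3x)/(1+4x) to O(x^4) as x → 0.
1 - x + 17*x**2/2 - 59*x**3/2 + O(x**4)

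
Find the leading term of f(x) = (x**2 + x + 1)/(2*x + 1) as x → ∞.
x/2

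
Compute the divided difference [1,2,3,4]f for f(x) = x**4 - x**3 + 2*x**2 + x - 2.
9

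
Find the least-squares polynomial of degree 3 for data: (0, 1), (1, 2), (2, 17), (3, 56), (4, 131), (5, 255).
8/9 + (-211/189)x + (155/252)x² + (211/108)x³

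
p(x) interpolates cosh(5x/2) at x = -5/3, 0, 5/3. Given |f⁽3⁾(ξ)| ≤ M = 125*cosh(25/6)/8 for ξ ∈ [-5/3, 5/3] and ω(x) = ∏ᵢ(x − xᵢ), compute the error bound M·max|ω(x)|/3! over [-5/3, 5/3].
15625*sqrt(3)*cosh(25/6)/5832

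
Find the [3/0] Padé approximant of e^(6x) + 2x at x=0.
36*x**3 + 18*x**2 + 8*x + 1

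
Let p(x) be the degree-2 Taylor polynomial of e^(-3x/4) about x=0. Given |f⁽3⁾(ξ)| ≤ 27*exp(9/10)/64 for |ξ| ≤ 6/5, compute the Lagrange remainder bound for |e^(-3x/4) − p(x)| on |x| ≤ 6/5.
243*exp(9/10)/2000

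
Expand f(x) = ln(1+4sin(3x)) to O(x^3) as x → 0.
12*x - 72*x**2 + O(x**3)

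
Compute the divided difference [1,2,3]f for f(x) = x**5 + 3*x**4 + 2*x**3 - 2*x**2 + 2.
175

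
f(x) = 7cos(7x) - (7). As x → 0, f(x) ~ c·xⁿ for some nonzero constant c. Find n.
2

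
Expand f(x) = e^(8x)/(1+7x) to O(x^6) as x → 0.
1 + x + 25*x**2 - 269*x**3/3 + 2395*x**4/3 - 79729*x**5/15 + O(x**6)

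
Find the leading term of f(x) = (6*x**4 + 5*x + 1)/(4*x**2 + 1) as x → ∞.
3*x**2/2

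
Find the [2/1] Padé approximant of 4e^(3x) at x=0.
(6*x**2 + 8*x + 4)/(1 - x)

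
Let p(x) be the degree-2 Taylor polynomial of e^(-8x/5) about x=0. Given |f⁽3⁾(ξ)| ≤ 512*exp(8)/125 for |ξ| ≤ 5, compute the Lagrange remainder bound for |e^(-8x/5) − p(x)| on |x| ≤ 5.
256*exp(8)/3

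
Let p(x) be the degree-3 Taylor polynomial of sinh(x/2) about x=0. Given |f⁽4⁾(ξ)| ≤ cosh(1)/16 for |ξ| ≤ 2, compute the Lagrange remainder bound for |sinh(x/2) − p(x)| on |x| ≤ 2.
cosh(1)/24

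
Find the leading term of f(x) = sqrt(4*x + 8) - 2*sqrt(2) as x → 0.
sqrt(2)*x/2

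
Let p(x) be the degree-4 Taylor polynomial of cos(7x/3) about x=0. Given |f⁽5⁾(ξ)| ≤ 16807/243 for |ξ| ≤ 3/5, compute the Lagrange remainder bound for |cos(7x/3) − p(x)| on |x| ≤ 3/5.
16807/375000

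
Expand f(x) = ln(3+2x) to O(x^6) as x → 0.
log(3) + 2*x/3 - 2*x**2/9 + 8*x**3/81 - 4*x**4/81 + 32*x**5/1215 + O(x**6)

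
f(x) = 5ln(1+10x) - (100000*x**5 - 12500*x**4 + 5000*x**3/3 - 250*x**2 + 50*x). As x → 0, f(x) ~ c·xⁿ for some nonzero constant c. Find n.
6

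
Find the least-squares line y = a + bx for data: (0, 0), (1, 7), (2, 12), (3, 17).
a = 3/5, b = 28/5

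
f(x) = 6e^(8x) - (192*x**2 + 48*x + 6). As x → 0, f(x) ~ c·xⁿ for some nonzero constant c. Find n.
3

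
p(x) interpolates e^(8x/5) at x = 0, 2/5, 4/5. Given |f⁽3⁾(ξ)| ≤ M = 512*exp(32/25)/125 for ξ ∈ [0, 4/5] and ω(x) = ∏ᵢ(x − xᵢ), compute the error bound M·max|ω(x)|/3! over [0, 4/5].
4096*sqrt(3)*exp(32/25)/421875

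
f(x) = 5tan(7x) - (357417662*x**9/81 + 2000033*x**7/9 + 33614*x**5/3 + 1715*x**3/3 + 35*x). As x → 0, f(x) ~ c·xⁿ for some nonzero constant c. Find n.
11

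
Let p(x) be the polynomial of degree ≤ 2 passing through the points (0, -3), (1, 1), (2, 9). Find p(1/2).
-3/2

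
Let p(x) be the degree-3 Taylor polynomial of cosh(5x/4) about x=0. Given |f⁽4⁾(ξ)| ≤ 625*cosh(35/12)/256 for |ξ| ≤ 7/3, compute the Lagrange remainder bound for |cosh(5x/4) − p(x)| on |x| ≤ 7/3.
1500625*cosh(35/12)/497664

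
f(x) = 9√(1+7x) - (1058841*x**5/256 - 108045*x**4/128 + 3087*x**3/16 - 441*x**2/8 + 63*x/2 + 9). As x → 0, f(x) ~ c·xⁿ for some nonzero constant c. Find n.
6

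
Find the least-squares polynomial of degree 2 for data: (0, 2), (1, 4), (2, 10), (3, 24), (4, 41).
71/35 + (-37/35)x + (19/7)x²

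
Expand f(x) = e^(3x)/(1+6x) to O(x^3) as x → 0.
1 - 3*x + 45*x**2/2 + O(x**3)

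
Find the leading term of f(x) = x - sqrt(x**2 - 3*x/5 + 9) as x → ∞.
3/10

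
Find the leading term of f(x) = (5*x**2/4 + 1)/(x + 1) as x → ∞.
5*x/4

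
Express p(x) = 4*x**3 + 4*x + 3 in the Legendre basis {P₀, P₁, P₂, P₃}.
(3)P₀ + (32/5)P₁ + (8/5)P₃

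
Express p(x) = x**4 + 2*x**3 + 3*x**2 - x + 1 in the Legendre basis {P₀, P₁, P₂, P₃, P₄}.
(11/5)P₀ + (1/5)P₁ + (18/7)P₂ + (4/5)P₃ + (8/35)P₄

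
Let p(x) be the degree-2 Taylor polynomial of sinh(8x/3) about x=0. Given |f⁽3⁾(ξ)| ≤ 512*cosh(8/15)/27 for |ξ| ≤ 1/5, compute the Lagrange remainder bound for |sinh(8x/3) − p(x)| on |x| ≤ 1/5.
256*cosh(8/15)/10125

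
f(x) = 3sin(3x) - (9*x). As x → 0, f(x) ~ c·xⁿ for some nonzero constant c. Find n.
3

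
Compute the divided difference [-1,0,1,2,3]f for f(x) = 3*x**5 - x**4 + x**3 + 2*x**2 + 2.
14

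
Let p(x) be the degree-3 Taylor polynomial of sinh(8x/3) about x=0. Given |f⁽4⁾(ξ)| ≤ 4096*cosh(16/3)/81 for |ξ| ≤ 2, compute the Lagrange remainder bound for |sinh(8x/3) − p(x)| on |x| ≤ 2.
8192*cosh(16/3)/243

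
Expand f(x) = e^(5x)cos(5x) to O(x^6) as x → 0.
1 + 5*x - 125*x**3/3 - 625*x**4/6 - 625*x**5/6 + O(x**6)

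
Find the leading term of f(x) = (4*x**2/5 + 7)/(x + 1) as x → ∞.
4*x/5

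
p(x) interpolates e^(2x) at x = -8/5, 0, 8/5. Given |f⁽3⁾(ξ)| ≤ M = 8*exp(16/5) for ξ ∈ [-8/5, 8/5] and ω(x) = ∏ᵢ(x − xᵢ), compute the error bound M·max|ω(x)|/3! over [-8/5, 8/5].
4096*sqrt(3)*exp(16/5)/3375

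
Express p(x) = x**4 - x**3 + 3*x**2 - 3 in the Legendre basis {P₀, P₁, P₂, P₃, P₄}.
(-9/5)P₀ + (-3/5)P₁ + (18/7)P₂ + (-2/5)P₃ + (8/35)P₄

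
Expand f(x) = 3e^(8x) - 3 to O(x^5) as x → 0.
24*x + 96*x**2 + 256*x**3 + 512*x**4 + O(x**5)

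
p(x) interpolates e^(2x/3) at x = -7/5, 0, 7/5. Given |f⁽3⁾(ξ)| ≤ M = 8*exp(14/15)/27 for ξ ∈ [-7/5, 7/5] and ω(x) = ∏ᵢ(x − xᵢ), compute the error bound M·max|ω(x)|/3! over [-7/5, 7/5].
2744*sqrt(3)*exp(14/15)/91125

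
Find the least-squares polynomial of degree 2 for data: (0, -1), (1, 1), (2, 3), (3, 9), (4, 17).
-5/7 + (-6/35)x + (8/7)x²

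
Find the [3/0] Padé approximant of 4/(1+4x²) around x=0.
4 - 16*x**2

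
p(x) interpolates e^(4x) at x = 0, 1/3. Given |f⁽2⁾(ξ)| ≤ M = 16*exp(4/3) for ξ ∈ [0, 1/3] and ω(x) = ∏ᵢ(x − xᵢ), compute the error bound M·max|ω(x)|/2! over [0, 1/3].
2*exp(4/3)/9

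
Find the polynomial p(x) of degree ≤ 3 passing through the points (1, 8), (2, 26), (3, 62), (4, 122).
x**3 + 3*x**2 + 2*x + 2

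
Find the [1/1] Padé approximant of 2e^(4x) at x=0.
(4*x + 2)/(1 - 2*x)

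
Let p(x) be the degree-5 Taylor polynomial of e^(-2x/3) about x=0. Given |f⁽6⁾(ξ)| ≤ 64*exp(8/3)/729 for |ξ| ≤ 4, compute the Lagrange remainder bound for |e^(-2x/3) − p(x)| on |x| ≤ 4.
16384*exp(8/3)/32805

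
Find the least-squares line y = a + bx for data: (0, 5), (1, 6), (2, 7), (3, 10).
a = 23/5, b = 8/5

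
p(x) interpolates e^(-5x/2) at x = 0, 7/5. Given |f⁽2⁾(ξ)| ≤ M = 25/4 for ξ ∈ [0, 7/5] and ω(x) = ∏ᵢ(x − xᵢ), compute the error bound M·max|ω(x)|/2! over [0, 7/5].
49/32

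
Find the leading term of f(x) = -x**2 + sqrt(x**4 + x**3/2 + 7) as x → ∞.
x/4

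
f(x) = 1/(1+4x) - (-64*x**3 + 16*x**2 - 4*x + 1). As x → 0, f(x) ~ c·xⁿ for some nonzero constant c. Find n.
4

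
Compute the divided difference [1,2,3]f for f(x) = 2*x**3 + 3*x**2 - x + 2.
15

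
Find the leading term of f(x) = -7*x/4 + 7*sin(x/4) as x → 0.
-7*x**3/384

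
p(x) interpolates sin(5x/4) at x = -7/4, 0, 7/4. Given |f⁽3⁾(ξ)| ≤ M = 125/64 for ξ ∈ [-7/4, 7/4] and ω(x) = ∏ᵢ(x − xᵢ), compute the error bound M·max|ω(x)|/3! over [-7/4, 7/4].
42875*sqrt(3)/110592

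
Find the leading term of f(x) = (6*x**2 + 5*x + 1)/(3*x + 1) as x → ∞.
2*x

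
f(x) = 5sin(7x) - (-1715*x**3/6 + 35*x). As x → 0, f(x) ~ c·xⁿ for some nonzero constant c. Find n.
5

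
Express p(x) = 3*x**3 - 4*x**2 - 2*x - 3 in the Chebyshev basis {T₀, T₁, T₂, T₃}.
(-5)T₀ + (1/4)T₁ + (-2)T₂ + (3/4)T₃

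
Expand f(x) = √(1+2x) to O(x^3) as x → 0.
1 + x - x**2/2 + O(x**3)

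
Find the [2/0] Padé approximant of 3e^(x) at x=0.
3*x**2/2 + 3*x + 3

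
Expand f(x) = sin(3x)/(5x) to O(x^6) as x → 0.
3/5 - 9*x**2/10 + 81*x**4/200 + O(x**6)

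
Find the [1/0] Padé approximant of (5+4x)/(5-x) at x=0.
x + 1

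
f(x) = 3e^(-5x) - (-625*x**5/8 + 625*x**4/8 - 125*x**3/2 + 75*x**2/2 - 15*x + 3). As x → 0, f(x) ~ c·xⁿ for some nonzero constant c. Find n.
6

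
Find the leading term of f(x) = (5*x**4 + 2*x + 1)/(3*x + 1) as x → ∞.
5*x**3/3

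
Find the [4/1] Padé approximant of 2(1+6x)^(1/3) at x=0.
(32*x**4/3 - 128*x**3/15 + 48*x**2/5 + 64*x/5 + 2)/(22*x/5 + 1)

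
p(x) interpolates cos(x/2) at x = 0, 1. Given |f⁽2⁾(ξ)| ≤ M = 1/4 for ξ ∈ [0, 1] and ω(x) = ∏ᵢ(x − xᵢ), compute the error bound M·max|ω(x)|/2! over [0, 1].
1/32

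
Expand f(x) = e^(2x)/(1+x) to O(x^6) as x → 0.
1 + x + x**2 + x**3/3 + x**4/3 - x**5/15 + O(x**6)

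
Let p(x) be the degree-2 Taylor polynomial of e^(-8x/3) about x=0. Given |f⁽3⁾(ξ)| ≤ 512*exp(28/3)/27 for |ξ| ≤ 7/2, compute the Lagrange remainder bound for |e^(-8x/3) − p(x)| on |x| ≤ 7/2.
10976*exp(28/3)/81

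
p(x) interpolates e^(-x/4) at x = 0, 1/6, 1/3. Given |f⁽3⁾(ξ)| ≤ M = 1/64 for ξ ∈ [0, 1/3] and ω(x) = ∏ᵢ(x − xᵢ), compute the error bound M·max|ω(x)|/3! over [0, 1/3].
sqrt(3)/373248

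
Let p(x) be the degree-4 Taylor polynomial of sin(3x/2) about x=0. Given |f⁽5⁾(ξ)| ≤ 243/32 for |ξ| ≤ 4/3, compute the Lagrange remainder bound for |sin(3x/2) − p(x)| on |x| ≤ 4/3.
4/15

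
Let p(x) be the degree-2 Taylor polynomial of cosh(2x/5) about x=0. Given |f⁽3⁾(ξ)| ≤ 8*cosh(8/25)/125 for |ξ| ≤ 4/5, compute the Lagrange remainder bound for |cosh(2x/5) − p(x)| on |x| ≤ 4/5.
256*cosh(8/25)/46875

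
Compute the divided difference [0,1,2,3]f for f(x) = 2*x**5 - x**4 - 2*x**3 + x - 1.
42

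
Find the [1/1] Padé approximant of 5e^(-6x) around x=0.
(5 - 15*x)/(3*x + 1)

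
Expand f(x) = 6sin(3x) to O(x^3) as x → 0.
18*x + O(x**3)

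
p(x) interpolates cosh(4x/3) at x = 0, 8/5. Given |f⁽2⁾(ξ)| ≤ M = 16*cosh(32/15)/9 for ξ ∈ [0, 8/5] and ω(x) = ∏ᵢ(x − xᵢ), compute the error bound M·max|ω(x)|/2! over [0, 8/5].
128*cosh(32/15)/225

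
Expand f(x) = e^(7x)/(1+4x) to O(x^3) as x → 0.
1 + 3*x + 25*x**2/2 + O(x**3)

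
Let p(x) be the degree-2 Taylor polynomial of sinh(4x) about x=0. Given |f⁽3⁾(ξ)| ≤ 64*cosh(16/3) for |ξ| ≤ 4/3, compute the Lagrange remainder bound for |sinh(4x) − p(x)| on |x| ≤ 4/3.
2048*cosh(16/3)/81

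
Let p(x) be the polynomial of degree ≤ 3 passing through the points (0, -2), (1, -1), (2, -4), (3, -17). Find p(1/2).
-11/8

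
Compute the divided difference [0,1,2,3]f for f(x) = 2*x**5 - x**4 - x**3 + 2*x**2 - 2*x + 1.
43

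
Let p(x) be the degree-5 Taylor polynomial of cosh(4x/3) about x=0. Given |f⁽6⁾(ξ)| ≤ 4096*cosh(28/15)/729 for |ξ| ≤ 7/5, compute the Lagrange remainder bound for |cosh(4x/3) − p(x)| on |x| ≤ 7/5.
30118144*cosh(28/15)/512578125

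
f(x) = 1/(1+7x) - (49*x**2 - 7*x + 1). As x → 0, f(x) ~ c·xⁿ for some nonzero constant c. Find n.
3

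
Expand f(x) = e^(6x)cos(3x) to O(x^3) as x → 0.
1 + 6*x + 27*x**2/2 + O(x**3)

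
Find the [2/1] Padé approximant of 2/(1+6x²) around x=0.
2 - 12*x**2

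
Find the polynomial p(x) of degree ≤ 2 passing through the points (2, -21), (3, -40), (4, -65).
-3*x**2 - 4*x - 1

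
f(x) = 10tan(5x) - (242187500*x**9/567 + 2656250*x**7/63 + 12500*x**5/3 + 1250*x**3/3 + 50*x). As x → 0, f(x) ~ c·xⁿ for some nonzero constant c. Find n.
11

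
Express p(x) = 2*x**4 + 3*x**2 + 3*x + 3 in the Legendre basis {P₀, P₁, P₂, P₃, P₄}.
(22/5)P₀ + (3)P₁ + (22/7)P₂ + (16/35)P₄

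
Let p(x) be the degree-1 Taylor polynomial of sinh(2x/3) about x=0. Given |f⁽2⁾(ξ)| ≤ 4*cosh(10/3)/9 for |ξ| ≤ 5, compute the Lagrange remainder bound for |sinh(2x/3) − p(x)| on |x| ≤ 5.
50*cosh(10/3)/9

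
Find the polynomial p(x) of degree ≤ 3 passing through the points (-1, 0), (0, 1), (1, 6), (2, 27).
2*x**3 + 2*x**2 + x + 1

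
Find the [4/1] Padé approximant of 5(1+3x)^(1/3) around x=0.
(5*x**4/3 - 8*x**3/3 + 6*x**2 + 16*x + 5)/(11*x/5 + 1)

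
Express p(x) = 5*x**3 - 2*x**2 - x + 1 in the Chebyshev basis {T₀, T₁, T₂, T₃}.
(11/4)T₁ - T₂ + (5/4)T₃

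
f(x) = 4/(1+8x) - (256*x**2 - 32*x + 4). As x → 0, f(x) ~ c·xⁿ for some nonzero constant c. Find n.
3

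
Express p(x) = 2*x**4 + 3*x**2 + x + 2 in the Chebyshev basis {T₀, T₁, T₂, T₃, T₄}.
(17/4)T₀ + T₁ + (5/2)T₂ + (1/4)T₄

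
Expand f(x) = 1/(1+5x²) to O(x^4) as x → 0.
1 - 5*x**2 + O(x**4)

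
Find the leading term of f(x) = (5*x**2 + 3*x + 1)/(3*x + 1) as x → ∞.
5*x/3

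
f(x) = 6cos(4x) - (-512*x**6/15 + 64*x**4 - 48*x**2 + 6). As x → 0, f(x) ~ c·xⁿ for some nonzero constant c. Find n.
8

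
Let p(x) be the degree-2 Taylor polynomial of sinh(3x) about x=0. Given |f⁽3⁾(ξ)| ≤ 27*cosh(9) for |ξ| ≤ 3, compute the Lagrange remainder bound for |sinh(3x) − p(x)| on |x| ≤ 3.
243*cosh(9)/2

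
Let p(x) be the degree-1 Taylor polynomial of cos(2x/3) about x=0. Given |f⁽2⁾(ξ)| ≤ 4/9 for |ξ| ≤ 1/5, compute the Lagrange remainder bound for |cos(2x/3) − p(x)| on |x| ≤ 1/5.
2/225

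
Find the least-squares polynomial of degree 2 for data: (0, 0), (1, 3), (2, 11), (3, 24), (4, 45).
9/35 + (-43/70)x + (41/14)x²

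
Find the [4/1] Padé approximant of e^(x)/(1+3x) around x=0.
(7429*x**4/167160 + 3463*x**3/20895 + 6969*x**2/13930 + 6964*x/6965 + 1)/(20894*x/6965 + 1)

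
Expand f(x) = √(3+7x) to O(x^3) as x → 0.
sqrt(3) + 7*sqrt(3)*x/6 - 49*sqrt(3)*x**2/72 + O(x**3)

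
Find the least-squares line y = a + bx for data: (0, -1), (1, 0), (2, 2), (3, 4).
a = -13/10, b = 17/10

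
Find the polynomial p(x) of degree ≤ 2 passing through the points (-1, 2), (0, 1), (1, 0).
1 - x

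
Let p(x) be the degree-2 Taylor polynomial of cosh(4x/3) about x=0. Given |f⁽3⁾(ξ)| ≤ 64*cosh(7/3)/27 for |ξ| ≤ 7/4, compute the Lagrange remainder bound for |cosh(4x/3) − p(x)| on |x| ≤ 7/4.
343*cosh(7/3)/162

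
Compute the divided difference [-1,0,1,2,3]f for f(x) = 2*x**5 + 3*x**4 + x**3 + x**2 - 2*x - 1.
13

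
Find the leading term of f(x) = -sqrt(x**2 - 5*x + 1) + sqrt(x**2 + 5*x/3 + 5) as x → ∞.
10/3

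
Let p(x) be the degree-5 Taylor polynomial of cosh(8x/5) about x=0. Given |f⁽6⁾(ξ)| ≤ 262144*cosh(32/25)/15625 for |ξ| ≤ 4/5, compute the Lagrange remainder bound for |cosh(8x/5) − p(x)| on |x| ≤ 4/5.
67108864*cosh(32/25)/10986328125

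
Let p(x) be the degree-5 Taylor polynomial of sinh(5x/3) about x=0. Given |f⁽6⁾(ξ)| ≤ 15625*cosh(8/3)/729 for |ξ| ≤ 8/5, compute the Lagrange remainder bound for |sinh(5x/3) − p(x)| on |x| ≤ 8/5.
16384*cosh(8/3)/32805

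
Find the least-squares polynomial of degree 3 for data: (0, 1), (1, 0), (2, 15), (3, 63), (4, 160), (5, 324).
41/42 + (-827/252)x + (-19/42)x² + (101/36)x³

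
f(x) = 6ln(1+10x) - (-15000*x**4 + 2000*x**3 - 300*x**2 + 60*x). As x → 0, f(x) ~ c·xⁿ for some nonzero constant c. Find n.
5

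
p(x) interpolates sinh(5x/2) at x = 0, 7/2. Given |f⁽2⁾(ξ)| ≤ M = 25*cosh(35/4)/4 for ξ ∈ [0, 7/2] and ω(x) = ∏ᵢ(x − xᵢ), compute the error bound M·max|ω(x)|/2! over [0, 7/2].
1225*cosh(35/4)/128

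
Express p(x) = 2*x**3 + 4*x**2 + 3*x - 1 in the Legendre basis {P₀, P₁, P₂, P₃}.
(1/3)P₀ + (21/5)P₁ + (8/3)P₂ + (4/5)P₃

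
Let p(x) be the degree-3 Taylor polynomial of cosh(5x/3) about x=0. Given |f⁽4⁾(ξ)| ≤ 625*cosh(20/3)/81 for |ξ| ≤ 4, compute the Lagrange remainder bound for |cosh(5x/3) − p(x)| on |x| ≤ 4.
20000*cosh(20/3)/243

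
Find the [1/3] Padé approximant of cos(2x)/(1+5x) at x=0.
(1 - x/3)/(28*x**3/3 + x**2/3 + 14*x/3 + 1)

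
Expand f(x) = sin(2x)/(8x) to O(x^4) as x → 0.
1/4 - x**2/6 + O(x**4)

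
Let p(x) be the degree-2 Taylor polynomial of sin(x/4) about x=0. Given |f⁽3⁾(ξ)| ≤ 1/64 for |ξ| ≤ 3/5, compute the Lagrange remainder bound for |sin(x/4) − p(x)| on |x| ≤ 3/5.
9/16000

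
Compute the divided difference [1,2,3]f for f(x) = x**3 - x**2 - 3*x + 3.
5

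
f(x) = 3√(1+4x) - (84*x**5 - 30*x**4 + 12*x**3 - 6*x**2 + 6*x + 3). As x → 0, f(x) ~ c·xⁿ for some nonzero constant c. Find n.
6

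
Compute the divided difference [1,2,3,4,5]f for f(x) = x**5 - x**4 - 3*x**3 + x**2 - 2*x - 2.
14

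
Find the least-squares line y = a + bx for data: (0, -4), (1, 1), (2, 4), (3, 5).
a = -3, b = 3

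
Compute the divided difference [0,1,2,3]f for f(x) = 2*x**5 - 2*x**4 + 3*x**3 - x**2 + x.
41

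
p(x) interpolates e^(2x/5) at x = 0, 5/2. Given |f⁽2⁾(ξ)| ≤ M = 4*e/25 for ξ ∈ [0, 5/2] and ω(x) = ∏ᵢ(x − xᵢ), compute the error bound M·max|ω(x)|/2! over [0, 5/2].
e/8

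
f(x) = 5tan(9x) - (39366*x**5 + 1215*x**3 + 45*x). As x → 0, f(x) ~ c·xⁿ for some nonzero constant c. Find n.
7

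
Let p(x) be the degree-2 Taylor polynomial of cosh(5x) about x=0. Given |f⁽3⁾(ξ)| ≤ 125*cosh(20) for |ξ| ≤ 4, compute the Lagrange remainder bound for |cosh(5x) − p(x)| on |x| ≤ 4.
4000*cosh(20)/3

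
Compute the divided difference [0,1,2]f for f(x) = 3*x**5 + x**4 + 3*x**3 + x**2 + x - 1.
62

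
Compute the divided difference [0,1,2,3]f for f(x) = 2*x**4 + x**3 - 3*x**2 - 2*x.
13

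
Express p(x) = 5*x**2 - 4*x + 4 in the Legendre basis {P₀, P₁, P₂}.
(17/3)P₀ + (-4)P₁ + (10/3)P₂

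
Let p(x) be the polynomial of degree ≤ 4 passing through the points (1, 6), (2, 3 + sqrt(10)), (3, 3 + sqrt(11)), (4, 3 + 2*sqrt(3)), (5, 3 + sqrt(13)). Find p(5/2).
-5*sqrt(3)/16 + 3*sqrt(13)/128 + 15*sqrt(10)/32 + 45*sqrt(11)/64 + 369/128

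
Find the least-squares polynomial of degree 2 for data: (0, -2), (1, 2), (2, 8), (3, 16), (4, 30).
-58/35 + (53/35)x + (11/7)x²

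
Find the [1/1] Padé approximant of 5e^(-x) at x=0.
(5 - 5*x/2)/(x/2 + 1)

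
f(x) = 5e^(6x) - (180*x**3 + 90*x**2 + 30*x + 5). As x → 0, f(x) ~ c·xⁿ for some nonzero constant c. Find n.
4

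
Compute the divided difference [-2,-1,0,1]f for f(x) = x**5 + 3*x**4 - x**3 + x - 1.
-2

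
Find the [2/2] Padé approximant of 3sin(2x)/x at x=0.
(6 - 14*x**2/5)/(x**2/5 + 1)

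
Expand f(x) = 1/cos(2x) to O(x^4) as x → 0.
1 + 2*x**2 + O(x**4)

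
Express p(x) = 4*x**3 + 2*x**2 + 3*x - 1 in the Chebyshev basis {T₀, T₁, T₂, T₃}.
(6)T₁ + T₂ + T₃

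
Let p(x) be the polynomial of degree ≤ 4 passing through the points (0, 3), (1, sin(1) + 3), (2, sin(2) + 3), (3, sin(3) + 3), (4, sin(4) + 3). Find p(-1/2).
-105*sin(1)/32 + 35*sin(4)/128 - 45*sin(3)/32 + 189*sin(2)/64 + 3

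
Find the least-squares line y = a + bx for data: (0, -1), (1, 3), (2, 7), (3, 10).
a = -4/5, b = 37/10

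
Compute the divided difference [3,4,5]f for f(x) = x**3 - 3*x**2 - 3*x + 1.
9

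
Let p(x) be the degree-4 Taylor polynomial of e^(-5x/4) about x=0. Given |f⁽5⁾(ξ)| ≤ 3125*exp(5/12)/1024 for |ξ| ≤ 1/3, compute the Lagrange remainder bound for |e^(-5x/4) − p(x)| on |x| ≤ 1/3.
625*exp(5/12)/5971968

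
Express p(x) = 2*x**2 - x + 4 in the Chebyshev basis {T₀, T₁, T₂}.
(5)T₀ - T₁ + T₂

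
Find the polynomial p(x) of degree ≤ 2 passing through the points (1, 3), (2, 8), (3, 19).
3*x**2 - 4*x + 4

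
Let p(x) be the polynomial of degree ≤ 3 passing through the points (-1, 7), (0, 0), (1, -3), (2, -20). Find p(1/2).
-7/8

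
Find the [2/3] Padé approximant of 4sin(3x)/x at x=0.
(12 - 63*x**2/5)/(9*x**2/20 + 1)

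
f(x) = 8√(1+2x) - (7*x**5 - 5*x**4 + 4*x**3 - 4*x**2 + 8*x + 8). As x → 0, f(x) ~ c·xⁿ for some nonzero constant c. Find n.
6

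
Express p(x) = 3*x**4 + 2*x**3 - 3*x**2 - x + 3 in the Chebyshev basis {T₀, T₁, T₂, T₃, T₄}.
(21/8)T₀ + (1/2)T₁ + (1/2)T₃ + (3/8)T₄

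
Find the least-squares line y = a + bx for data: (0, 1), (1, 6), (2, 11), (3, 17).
a = 4/5, b = 53/10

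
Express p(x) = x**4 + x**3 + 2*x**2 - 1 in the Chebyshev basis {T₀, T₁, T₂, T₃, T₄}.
(3/8)T₀ + (3/4)T₁ + (3/2)T₂ + (1/4)T₃ + (1/8)T₄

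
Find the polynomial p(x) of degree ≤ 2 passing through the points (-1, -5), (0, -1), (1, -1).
-2*x**2 + 2*x - 1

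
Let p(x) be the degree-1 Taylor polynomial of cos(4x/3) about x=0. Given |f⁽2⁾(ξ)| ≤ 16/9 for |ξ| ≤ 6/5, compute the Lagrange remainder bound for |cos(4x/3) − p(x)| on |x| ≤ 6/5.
32/25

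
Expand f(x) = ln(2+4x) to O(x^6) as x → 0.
log(2) + 2*x - 2*x**2 + 8*x**3/3 - 4*x**4 + 32*x**5/5 + O(x**6)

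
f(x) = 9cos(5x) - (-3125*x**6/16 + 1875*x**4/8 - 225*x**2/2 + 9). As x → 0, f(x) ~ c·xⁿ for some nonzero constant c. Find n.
8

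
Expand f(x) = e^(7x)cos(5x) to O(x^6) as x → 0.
1 + 7*x + 12*x**2 - 91*x**3/3 - 1081*x**4/6 - 11767*x**5/30 + O(x**6)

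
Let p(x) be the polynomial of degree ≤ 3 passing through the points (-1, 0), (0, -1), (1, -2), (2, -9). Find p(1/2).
-9/8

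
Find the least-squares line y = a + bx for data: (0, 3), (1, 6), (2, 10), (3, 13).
a = 29/10, b = 17/5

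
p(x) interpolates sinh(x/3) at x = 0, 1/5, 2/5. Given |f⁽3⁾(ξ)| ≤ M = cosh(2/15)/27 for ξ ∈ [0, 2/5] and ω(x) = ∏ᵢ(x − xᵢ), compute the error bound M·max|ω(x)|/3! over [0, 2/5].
sqrt(3)*cosh(2/15)/91125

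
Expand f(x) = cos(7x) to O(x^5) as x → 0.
1 - 49*x**2/2 + 2401*x**4/24 + O(x**5)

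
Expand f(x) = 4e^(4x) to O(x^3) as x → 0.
4 + 16*x + 32*x**2 + O(x**3)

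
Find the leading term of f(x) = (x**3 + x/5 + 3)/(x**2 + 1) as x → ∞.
x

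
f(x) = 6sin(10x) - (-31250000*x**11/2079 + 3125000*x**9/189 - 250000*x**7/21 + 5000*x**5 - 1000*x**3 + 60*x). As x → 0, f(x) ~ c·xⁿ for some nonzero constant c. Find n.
13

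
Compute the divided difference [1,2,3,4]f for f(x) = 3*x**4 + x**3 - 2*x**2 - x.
31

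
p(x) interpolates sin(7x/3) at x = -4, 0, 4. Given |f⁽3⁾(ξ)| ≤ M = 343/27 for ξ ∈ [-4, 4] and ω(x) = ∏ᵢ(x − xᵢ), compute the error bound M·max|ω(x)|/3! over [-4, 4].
21952*sqrt(3)/729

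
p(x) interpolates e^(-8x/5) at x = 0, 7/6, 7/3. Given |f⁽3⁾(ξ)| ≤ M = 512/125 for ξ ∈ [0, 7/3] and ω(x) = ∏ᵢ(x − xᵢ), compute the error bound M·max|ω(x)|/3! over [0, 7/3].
21952*sqrt(3)/91125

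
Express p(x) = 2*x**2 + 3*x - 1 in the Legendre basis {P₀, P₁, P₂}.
(-1/3)P₀ + (3)P₁ + (4/3)P₂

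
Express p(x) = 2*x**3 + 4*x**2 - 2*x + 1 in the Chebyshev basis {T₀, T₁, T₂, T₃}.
(3)T₀ + (-1/2)T₁ + (2)T₂ + (1/2)T₃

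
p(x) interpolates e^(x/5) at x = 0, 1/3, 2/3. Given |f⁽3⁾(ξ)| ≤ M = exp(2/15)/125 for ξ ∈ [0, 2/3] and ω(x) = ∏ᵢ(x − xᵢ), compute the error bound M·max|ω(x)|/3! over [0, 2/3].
sqrt(3)*exp(2/15)/91125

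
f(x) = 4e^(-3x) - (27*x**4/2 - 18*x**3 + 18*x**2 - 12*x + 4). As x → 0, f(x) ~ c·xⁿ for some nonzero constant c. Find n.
5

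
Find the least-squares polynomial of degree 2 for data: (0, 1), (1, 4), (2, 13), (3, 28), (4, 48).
32/35 + (13/35)x + (20/7)x²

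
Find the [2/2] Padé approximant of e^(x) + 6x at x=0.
(-145*x**2/132 + 149*x/22 + 1)/(-x**2/132 - 5*x/22 + 1)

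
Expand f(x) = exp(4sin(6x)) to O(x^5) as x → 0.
1 + 24*x + 288*x**2 + 2160*x**3 + 10368*x**4 + O(x**5)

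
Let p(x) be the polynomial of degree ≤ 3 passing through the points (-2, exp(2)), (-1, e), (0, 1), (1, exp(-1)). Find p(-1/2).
(-1 + e*(-exp(2) + 9 + 9*e))*exp(-1)/16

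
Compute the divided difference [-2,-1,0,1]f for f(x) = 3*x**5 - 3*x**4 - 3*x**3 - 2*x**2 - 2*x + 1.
18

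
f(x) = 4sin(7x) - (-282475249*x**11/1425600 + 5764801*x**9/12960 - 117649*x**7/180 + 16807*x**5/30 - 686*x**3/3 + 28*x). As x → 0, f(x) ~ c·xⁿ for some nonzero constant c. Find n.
13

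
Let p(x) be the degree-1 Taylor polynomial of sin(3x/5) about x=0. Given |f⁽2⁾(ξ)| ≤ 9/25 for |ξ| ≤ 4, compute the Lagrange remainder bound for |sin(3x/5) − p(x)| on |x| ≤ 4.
72/25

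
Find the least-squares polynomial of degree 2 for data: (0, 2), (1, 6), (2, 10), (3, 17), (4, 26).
79/35 + (153/70)x + (13/14)x²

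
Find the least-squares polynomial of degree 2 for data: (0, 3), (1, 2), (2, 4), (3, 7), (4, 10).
94/35 + (-47/70)x + (9/14)x²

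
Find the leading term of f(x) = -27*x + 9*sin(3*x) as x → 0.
-81*x**3/2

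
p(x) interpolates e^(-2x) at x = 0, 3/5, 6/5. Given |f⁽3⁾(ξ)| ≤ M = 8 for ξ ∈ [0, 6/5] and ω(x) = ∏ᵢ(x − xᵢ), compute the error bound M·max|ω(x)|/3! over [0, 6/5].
8*sqrt(3)/125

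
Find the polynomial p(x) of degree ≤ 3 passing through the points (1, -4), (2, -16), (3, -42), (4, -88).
-x**3 - x**2 - 2*x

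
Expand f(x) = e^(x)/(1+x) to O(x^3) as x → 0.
1 + x**2/2 + O(x**3)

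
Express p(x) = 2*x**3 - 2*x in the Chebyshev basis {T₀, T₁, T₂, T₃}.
(-1/2)T₁ + (1/2)T₃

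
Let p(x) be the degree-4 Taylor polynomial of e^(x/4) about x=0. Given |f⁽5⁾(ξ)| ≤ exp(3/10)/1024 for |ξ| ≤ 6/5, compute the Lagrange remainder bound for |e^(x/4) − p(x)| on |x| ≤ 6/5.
81*exp(3/10)/4000000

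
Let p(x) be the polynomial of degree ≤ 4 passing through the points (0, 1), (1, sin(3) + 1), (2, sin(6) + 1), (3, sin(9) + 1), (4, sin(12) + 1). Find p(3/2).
45*sin(6)/64 - 5*sin(9)/32 + 3*sin(12)/128 + 15*sin(3)/32 + 1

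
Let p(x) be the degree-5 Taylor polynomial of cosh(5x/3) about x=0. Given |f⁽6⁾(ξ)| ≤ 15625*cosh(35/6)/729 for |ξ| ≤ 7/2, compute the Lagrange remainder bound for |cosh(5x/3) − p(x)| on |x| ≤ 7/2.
367653125*cosh(35/6)/6718464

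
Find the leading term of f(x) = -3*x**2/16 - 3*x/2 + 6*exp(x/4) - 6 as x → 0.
x**3/64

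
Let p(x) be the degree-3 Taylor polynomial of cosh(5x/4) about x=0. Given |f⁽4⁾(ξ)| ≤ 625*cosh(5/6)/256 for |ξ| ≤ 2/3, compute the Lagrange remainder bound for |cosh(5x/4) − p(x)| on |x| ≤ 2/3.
625*cosh(5/6)/31104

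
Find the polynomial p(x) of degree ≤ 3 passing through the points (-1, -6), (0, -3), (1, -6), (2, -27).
-2*x**3 - 3*x**2 + 2*x - 3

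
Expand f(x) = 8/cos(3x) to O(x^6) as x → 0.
8 + 36*x**2 + 135*x**4 + O(x**6)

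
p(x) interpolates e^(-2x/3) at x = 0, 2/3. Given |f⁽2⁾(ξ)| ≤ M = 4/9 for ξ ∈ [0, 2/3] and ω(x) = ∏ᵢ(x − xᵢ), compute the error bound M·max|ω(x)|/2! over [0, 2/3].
2/81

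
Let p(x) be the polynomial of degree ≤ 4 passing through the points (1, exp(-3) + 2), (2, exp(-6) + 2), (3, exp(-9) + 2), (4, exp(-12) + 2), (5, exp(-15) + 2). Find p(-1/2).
(-2772*exp(9) - 1540*exp(3) + 315 + 2970*exp(6) + 1155*exp(12) + 256*exp(15))*exp(-15)/128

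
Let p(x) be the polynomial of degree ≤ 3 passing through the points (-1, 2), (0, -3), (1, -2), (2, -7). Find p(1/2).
-5/2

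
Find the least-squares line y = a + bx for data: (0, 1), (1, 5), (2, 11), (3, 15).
a = 4/5, b = 24/5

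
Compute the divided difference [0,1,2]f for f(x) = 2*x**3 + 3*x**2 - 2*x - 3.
9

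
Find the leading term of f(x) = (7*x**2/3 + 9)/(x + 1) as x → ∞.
7*x/3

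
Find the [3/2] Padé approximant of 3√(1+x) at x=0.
(3*x**3/32 + 27*x**2/16 + 9*x/2 + 3)/(3*x**2/16 + x + 1)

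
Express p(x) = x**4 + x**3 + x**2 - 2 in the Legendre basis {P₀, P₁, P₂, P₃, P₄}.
(-22/15)P₀ + (3/5)P₁ + (26/21)P₂ + (2/5)P₃ + (8/35)P₄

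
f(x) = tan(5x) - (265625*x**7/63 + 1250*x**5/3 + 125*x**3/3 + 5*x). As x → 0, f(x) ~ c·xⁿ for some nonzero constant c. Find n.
9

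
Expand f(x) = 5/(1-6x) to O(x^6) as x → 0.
5 + 30*x + 180*x**2 + 1080*x**3 + 6480*x**4 + 38880*x**5 + O(x**6)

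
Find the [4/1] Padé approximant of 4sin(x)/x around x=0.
x**4/30 - 2*x**2/3 + 4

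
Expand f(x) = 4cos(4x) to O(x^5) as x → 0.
4 - 32*x**2 + 128*x**4/3 + O(x**5)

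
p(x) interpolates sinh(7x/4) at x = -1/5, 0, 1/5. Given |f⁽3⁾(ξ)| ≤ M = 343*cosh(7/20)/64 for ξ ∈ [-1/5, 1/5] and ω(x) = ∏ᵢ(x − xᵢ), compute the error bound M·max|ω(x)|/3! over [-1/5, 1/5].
343*sqrt(3)*cosh(7/20)/216000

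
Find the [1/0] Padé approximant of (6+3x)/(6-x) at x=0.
2*x/3 + 1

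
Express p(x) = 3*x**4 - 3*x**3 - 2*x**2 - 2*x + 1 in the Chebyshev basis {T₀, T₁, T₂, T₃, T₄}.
(9/8)T₀ + (-17/4)T₁ + (1/2)T₂ + (-3/4)T₃ + (3/8)T₄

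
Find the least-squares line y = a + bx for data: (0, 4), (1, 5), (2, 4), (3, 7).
a = 19/5, b = 4/5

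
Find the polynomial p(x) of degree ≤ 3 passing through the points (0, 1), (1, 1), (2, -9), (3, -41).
-2*x**3 + x**2 + x + 1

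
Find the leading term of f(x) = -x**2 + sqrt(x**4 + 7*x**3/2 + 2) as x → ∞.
7*x/4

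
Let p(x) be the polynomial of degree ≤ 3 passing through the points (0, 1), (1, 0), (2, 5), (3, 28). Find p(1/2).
1/2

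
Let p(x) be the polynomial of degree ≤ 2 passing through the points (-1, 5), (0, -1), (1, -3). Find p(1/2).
-5/2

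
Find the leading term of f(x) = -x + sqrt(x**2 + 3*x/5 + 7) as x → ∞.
3/10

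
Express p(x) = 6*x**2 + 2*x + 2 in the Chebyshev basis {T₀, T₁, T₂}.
(5)T₀ + (2)T₁ + (3)T₂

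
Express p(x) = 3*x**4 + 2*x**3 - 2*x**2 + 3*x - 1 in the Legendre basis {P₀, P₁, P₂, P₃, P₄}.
(-16/15)P₀ + (21/5)P₁ + (8/21)P₂ + (4/5)P₃ + (24/35)P₄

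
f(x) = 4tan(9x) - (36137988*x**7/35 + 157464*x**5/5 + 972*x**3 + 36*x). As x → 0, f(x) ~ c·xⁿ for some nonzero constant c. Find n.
9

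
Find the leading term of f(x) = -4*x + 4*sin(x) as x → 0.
-2*x**3/3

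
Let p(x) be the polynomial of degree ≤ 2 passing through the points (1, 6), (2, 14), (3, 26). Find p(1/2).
7/2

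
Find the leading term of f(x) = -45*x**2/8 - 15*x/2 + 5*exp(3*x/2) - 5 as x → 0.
45*x**3/16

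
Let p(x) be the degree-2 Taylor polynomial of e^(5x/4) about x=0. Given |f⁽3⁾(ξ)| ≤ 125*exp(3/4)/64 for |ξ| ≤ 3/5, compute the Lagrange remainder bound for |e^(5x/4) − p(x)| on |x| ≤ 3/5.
9*exp(3/4)/128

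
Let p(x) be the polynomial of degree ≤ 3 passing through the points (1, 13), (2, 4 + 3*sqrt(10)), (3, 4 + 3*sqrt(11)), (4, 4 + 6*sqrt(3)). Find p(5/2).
-3*sqrt(3)/8 + 55/16 + 27*sqrt(10)/16 + 27*sqrt(11)/16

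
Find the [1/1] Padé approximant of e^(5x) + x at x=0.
(47*x/12 + 1)/(1 - 25*x/12)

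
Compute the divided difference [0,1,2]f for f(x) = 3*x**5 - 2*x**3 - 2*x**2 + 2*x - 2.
37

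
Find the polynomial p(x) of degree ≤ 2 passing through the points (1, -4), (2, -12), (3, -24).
-2*x**2 - 2*x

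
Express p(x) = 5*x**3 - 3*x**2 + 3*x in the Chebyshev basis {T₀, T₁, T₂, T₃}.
(-3/2)T₀ + (27/4)T₁ + (-3/2)T₂ + (5/4)T₃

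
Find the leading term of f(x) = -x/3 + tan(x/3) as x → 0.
x**3/81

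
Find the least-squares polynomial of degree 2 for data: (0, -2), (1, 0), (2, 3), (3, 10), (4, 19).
-64/35 + (2/35)x + (9/7)x²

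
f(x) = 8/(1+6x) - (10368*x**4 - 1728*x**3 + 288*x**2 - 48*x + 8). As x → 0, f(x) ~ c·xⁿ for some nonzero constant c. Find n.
5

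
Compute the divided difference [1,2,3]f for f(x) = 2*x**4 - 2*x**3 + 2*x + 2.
38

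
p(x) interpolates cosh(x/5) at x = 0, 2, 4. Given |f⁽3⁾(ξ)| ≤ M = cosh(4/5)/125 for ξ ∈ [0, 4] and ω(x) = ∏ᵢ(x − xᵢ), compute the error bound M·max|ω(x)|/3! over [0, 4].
8*sqrt(3)*cosh(4/5)/3375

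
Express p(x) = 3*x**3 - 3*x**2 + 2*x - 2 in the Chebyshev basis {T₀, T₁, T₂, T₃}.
(-7/2)T₀ + (17/4)T₁ + (-3/2)T₂ + (3/4)T₃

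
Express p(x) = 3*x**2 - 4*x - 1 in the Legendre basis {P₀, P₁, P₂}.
(-4)P₁ + (2)P₂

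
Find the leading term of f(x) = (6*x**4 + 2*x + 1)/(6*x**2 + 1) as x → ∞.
x**2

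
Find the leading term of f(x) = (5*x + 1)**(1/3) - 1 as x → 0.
5*x/3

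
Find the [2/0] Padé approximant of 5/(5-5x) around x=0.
x**2 + x + 1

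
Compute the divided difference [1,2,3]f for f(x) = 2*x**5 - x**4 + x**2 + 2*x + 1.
156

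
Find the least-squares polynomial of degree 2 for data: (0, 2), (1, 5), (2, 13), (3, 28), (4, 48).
72/35 + (-3/14)x + (41/14)x²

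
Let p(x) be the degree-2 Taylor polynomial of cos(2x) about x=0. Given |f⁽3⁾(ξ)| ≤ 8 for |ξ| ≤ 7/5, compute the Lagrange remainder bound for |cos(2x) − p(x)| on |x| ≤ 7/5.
1372/375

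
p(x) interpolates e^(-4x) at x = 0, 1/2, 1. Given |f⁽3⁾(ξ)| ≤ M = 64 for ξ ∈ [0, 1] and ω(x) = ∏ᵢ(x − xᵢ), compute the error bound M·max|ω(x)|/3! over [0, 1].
8*sqrt(3)/27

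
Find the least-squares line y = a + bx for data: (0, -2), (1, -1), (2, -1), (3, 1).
a = -21/10, b = 9/10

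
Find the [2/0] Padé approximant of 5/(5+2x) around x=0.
4*x**2/25 - 2*x/5 + 1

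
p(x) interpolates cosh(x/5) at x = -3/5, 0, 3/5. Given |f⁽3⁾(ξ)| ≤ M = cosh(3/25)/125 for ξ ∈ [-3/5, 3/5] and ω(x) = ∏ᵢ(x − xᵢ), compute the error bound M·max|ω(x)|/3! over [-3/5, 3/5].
sqrt(3)*cosh(3/25)/15625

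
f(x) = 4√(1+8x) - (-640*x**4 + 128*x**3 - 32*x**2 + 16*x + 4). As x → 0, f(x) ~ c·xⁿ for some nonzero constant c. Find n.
5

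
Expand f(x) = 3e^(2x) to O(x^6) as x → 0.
3 + 6*x + 6*x**2 + 4*x**3 + 2*x**4 + 4*x**5/5 + O(x**6)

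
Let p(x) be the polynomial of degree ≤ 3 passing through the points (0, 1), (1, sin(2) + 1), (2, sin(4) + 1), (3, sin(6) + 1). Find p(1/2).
sin(6)/16 - 5*sin(4)/16 + 15*sin(2)/16 + 1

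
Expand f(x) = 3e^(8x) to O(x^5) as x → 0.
3 + 24*x + 96*x**2 + 256*x**3 + 512*x**4 + O(x**5)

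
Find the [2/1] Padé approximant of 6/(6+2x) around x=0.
1/(x/3 + 1)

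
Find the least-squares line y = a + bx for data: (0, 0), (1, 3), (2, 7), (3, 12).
a = -1/2, b = 4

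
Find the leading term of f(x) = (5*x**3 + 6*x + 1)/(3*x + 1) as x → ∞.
5*x**2/3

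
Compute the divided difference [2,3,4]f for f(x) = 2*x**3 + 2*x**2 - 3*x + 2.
20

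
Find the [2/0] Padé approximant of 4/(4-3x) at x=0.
9*x**2/16 + 3*x/4 + 1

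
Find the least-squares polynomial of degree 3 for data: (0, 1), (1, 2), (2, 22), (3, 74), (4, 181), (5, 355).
20/21 + (-215/126)x + (17/84)x² + (103/36)x³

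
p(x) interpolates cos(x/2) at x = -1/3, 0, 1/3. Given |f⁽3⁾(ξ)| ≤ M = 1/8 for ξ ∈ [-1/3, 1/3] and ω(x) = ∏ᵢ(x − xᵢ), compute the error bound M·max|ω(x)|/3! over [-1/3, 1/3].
sqrt(3)/5832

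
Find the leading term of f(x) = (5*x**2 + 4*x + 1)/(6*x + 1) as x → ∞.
5*x/6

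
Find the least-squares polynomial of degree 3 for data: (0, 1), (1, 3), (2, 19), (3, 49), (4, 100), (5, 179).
13/18 + (-79/108)x + (55/18)x² + (91/108)x³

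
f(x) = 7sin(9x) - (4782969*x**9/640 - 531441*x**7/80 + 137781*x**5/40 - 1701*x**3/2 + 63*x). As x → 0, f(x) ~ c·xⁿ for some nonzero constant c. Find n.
11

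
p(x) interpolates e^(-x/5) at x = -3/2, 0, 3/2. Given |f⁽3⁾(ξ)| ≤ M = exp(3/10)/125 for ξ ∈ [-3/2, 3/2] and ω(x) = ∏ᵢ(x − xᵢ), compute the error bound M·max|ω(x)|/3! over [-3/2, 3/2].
sqrt(3)*exp(3/10)/1000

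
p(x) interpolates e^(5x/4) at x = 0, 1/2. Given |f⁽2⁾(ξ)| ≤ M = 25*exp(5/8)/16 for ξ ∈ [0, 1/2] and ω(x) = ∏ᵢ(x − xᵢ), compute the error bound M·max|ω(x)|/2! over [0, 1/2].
25*exp(5/8)/512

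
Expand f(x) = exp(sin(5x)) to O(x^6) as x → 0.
1 + 5*x + 25*x**2/2 - 625*x**4/8 - 625*x**5/3 + O(x**6)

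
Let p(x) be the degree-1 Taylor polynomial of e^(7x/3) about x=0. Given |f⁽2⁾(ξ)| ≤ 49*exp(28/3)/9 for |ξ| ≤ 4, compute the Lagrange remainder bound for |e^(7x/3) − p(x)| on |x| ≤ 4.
392*exp(28/3)/9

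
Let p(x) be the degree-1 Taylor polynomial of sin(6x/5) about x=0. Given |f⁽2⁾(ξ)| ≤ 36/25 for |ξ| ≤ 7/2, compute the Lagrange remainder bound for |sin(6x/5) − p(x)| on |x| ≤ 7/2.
441/50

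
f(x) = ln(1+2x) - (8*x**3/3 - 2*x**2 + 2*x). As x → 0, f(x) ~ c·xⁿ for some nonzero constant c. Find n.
4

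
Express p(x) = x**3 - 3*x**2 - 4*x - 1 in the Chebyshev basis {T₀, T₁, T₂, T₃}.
(-5/2)T₀ + (-13/4)T₁ + (-3/2)T₂ + (1/4)T₃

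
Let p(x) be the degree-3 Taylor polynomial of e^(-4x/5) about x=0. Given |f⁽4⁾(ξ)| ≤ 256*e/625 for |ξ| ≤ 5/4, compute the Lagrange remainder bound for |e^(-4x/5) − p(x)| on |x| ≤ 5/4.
e/24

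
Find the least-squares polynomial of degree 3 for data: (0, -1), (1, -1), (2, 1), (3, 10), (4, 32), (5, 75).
-139/126 + (1465/756)x + (-325/126)x² + (113/108)x³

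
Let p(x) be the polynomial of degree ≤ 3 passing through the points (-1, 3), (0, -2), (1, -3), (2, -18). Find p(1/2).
-15/8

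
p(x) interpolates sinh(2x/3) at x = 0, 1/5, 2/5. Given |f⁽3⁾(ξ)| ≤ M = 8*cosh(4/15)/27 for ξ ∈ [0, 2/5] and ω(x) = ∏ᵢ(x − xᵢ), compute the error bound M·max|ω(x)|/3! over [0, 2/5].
8*sqrt(3)*cosh(4/15)/91125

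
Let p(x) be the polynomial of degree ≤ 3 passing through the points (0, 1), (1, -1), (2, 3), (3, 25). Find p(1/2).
0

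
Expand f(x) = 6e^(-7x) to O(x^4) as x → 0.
6 - 42*x + 147*x**2 - 343*x**3 + O(x**4)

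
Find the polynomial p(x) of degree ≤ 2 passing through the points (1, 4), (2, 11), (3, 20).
x**2 + 4*x - 1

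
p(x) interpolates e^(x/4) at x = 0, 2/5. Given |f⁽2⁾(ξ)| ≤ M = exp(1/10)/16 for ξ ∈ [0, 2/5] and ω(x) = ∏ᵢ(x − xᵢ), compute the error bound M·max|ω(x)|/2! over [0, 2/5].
exp(1/10)/800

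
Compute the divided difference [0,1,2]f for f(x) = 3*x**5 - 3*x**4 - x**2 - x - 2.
23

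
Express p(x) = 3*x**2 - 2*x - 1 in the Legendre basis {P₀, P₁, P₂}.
(-2)P₁ + (2)P₂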